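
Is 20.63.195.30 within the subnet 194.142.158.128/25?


Subnet network: 194.142.158.128
Test IP AND mask: 20.63.195.0
No, 20.63.195.30 is not in 194.142.158.128/25


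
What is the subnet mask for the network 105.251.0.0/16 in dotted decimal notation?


/16 means 16 network bits, 16 host bits
Binary: 11111111111111110000000000000000
Mask: 255.255.0.0


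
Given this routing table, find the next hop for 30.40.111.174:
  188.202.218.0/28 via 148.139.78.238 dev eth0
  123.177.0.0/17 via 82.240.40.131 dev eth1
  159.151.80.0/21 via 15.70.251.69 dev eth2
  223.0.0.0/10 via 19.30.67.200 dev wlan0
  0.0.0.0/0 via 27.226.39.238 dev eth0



Longest prefix match for 30.40.111.174:
  /28 188.202.218.0: no
  /17 123.177.0.0: no
  /21 159.151.80.0: no
  /10 223.0.0.0: no
  /0 0.0.0.0: MATCH
Selected: next-hop 27.226.39.238 via eth0 (matched /0)


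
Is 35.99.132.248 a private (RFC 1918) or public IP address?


RFC 1918 private ranges:
  10.0.0.0/8 (10.0.0.0 - 10.255.255.255)
  172.16.0.0/12 (172.16.0.0 - 172.31.255.255)
  192.168.0.0/16 (192.168.0.0 - 192.168.255.255)
Public (not in any RFC 1918 range)


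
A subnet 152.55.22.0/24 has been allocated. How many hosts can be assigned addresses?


Host bits = 32 - 24 = 8
Total addresses = 2^8 = 256
Usable = total - 2 (network and broadcast)
Usable hosts: 254


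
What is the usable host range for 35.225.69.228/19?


Network: 35.225.64.0
Broadcast: 35.225.95.255
First usable = network + 1
Last usable = broadcast - 1
Range: 35.225.64.1 to 35.225.95.254


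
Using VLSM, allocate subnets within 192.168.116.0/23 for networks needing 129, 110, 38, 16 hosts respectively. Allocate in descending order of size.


129 hosts -> /24 (254 usable): 192.168.116.0/24
110 hosts -> /25 (126 usable): 192.168.117.0/25
38 hosts -> /26 (62 usable): 192.168.117.128/26
16 hosts -> /27 (30 usable): 192.168.117.192/27
Allocation: 192.168.116.0/24 (129 hosts, 254 usable); 192.168.117.0/25 (110 hosts, 126 usable); 192.168.117.128/26 (38 hosts, 62 usable); 192.168.117.192/27 (16 hosts, 30 usable)


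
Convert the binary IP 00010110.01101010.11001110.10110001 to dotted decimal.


00010110 = 22
01101010 = 106
11001110 = 206
10110001 = 177
IP: 22.106.206.177


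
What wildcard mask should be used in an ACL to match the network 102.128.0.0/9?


Subnet mask: 255.128.0.0
Wildcard = 255.255.255.255 - subnet mask
255 - 255 = 0
255 - 128 = 127
255 - 0 = 255
255 - 0 = 255
Wildcard: 0.127.255.255


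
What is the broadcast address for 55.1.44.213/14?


Network: 55.0.0.0/14
Host bits = 18
Set all host bits to 1:
Broadcast: 55.3.255.255


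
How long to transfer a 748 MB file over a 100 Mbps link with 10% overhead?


Effective throughput = 100 * (1 - 10/100) = 90 Mbps
File size in Mb = 748 * 8 = 5984 Mb
Time = 5984 / 90
Time = 66.4889 seconds


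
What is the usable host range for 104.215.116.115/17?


Network: 104.215.0.0
Broadcast: 104.215.127.255
First usable = network + 1
Last usable = broadcast - 1
Range: 104.215.0.1 to 104.215.127.254


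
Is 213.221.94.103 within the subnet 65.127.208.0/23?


Subnet network: 65.127.208.0
Test IP AND mask: 213.221.94.0
No, 213.221.94.103 is not in 65.127.208.0/23


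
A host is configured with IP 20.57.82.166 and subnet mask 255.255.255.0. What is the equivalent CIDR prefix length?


Binary: 11111111.11111111.11111111.00000000
Count leading 1s
Prefix: /24


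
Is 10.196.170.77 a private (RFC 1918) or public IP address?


RFC 1918 private ranges:
  10.0.0.0/8 (10.0.0.0 - 10.255.255.255)
  172.16.0.0/12 (172.16.0.0 - 172.31.255.255)
  192.168.0.0/16 (192.168.0.0 - 192.168.255.255)
Private (in 10.0.0.0/8)


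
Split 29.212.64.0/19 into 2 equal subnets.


New prefix = 19 + 1 = 20
Each subnet has 4096 addresses
  29.212.64.0/20
  29.212.80.0/20
Subnets: 29.212.64.0/20, 29.212.80.0/20


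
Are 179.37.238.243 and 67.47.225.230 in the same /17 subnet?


Mask: 255.255.128.0
179.37.238.243 AND mask = 179.37.128.0
67.47.225.230 AND mask = 67.47.128.0
No, different subnets (179.37.128.0 vs 67.47.128.0)


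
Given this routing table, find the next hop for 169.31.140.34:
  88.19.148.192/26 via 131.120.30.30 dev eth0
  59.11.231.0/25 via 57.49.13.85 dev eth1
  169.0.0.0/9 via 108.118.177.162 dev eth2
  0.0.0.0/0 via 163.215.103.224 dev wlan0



Longest prefix match for 169.31.140.34:
  /26 88.19.148.192: no
  /25 59.11.231.0: no
  /9 169.0.0.0: MATCH
  /0 0.0.0.0: MATCH
Selected: next-hop 108.118.177.162 via eth2 (matched /9)


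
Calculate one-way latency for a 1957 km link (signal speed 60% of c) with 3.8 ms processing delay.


Speed = 0.6 * 3e5 km/s = 180000 km/s
Propagation delay = 1957 / 180000 = 0.0109 s = 10.8722 ms
Processing delay = 3.8 ms
Total one-way latency = 14.6722 ms


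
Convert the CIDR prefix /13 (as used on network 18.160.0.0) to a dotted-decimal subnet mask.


/13 means 13 network bits, 19 host bits
Binary: 11111111111110000000000000000000
Mask: 255.248.0.0


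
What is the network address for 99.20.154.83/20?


IP:   01100011.00010100.10011010.01010011
Mask: 11111111.11111111.11110000.00000000
AND operation:
Net:  01100011.00010100.10010000.00000000
Network: 99.20.144.0/20


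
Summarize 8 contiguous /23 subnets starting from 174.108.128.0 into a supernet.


Original prefix: /23
Number of subnets: 8 = 2^3
New prefix = 23 - 3 = 20
Supernet: 174.108.128.0/20


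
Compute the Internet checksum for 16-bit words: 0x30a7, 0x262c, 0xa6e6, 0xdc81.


Sum all words (with carry folding):
+ 0x30a7 = 0x30a7
+ 0x262c = 0x56d3
+ 0xa6e6 = 0xfdb9
+ 0xdc81 = 0xda3b
One's complement: ~0xda3b
Checksum = 0x25c4


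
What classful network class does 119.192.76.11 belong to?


First octet: 119
Binary: 01110111
0xxxxxxx -> Class A (1-126)
Class A, default mask 255.0.0.0 (/8)


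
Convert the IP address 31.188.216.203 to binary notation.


31 = 00011111
188 = 10111100
216 = 11011000
203 = 11001011
Binary: 00011111.10111100.11011000.11001011


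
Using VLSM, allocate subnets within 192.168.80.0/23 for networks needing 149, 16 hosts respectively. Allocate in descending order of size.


149 hosts -> /24 (254 usable): 192.168.80.0/24
16 hosts -> /27 (30 usable): 192.168.81.0/27
Allocation: 192.168.80.0/24 (149 hosts, 254 usable); 192.168.81.0/27 (16 hosts, 30 usable)


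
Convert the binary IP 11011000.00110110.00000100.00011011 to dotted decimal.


11011000 = 216
00110110 = 54
00000100 = 4
00011011 = 27
IP: 216.54.4.27


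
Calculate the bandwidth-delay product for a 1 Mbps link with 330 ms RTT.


BDP = bandwidth * RTT
= 1 Mbps * 330 ms
= 1 * 1e6 * 330 / 1000 bits
= 330000 bits
= 41250 bytes
= 40.2832 KB
BDP = 330000 bits (41250 bytes)


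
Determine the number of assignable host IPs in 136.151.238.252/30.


Host bits = 32 - 30 = 2
Total addresses = 2^2 = 4
Usable = total - 2 (network and broadcast)
Usable hosts: 2


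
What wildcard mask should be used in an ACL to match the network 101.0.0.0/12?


Subnet mask: 255.240.0.0
Wildcard = 255.255.255.255 - subnet mask
255 - 255 = 0
255 - 240 = 15
255 - 0 = 255
255 - 0 = 255
Wildcard: 0.15.255.255


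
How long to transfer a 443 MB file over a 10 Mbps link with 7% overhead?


Effective throughput = 10 * (1 - 7/100) = 9.3 Mbps
File size in Mb = 443 * 8 = 3544 Mb
Time = 3544 / 9.3
Time = 381.0753 seconds


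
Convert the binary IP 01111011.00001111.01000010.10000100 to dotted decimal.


01111011 = 123
00001111 = 15
01000010 = 66
10000100 = 132
IP: 123.15.66.132


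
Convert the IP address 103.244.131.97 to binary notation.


103 = 01100111
244 = 11110100
131 = 10000011
97 = 01100001
Binary: 01100111.11110100.10000011.01100001


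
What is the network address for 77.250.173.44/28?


IP:   01001101.11111010.10101101.00101100
Mask: 11111111.11111111.11111111.11110000
AND operation:
Net:  01001101.11111010.10101101.00100000
Network: 77.250.173.32/28


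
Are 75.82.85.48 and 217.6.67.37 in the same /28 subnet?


Mask: 255.255.255.240
75.82.85.48 AND mask = 75.82.85.48
217.6.67.37 AND mask = 217.6.67.32
No, different subnets (75.82.85.48 vs 217.6.67.32)


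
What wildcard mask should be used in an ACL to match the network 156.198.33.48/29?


Subnet mask: 255.255.255.248
Wildcard = 255.255.255.255 - subnet mask
255 - 255 = 0
255 - 255 = 0
255 - 255 = 0
255 - 248 = 7
Wildcard: 0.0.0.7


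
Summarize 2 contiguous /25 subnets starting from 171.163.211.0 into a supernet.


Original prefix: /25
Number of subnets: 2 = 2^1
New prefix = 25 - 1 = 24
Supernet: 171.163.211.0/24


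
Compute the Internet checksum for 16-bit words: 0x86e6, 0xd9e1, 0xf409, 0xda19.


Sum all words (with carry folding):
+ 0x86e6 = 0x86e6
+ 0xd9e1 = 0x60c8
+ 0xf409 = 0x54d2
+ 0xda19 = 0x2eec
One's complement: ~0x2eec
Checksum = 0xd113


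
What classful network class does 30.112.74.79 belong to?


First octet: 30
Binary: 00011110
0xxxxxxx -> Class A (1-126)
Class A, default mask 255.0.0.0 (/8)


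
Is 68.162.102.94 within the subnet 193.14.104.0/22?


Subnet network: 193.14.104.0
Test IP AND mask: 68.162.100.0
No, 68.162.102.94 is not in 193.14.104.0/22


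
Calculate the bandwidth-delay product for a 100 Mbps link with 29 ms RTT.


BDP = bandwidth * RTT
= 100 Mbps * 29 ms
= 100 * 1e6 * 29 / 1000 bits
= 2900000 bits
= 362500 bytes
= 354.0039 KB
BDP = 2900000 bits (362500 bytes)


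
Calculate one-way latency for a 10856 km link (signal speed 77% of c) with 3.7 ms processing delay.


Speed = 0.77 * 3e5 km/s = 231000 km/s
Propagation delay = 10856 / 231000 = 0.047 s = 46.9957 ms
Processing delay = 3.7 ms
Total one-way latency = 50.6957 ms


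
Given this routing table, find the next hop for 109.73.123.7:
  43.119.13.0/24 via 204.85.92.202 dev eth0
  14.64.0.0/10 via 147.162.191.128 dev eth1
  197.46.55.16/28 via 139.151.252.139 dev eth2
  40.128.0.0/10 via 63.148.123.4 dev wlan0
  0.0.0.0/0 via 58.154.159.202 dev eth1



Longest prefix match for 109.73.123.7:
  /24 43.119.13.0: no
  /10 14.64.0.0: no
  /28 197.46.55.16: no
  /10 40.128.0.0: no
  /0 0.0.0.0: MATCH
Selected: next-hop 58.154.159.202 via eth1 (matched /0)


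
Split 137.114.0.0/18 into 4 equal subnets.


New prefix = 18 + 2 = 20
Each subnet has 4096 addresses
  137.114.0.0/20
  137.114.16.0/20
  137.114.32.0/20
  137.114.48.0/20
Subnets: 137.114.0.0/20, 137.114.16.0/20, 137.114.32.0/20, 137.114.48.0/20


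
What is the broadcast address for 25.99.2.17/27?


Network: 25.99.2.0/27
Host bits = 5
Set all host bits to 1:
Broadcast: 25.99.2.31


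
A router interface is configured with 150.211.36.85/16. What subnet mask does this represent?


/16 means 16 network bits, 16 host bits
Binary: 11111111111111110000000000000000
Mask: 255.255.0.0


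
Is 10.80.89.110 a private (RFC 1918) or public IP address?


RFC 1918 private ranges:
  10.0.0.0/8 (10.0.0.0 - 10.255.255.255)
  172.16.0.0/12 (172.16.0.0 - 172.31.255.255)
  192.168.0.0/16 (192.168.0.0 - 192.168.255.255)
Private (in 10.0.0.0/8)


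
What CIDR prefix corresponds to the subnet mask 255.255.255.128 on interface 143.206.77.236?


Binary: 11111111.11111111.11111111.10000000
Count leading 1s
Prefix: /25


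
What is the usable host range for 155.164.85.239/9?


Network: 155.128.0.0
Broadcast: 155.255.255.255
First usable = network + 1
Last usable = broadcast - 1
Range: 155.128.0.1 to 155.255.255.254


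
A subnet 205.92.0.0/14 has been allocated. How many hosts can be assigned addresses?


Host bits = 32 - 14 = 18
Total addresses = 2^18 = 262144
Usable = total - 2 (network and broadcast)
Usable hosts: 262142


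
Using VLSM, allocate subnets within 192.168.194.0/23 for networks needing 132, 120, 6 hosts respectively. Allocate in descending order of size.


132 hosts -> /24 (254 usable): 192.168.194.0/24
120 hosts -> /25 (126 usable): 192.168.195.0/25
6 hosts -> /29 (6 usable): 192.168.195.128/29
Allocation: 192.168.194.0/24 (132 hosts, 254 usable); 192.168.195.0/25 (120 hosts, 126 usable); 192.168.195.128/29 (6 hosts, 6 usable)


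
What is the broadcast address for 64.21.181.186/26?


Network: 64.21.181.128/26
Host bits = 6
Set all host bits to 1:
Broadcast: 64.21.181.191


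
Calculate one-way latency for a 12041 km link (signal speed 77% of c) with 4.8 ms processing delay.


Speed = 0.77 * 3e5 km/s = 231000 km/s
Propagation delay = 12041 / 231000 = 0.0521 s = 52.1255 ms
Processing delay = 4.8 ms
Total one-way latency = 56.9255 ms


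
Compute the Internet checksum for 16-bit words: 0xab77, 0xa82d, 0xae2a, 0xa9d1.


Sum all words (with carry folding):
+ 0xab77 = 0xab77
+ 0xa82d = 0x53a5
+ 0xae2a = 0x01d0
+ 0xa9d1 = 0xaba1
One's complement: ~0xaba1
Checksum = 0x545e


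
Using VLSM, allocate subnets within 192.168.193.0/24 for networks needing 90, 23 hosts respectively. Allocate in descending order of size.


90 hosts -> /25 (126 usable): 192.168.193.0/25
23 hosts -> /27 (30 usable): 192.168.193.128/27
Allocation: 192.168.193.0/25 (90 hosts, 126 usable); 192.168.193.128/27 (23 hosts, 30 usable)


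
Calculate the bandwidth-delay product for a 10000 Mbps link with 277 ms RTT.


BDP = bandwidth * RTT
= 10000 Mbps * 277 ms
= 10000 * 1e6 * 277 / 1000 bits
= 2770000000 bits
= 346250000 bytes
= 338134.7656 KB
BDP = 2770000000 bits (346250000 bytes)


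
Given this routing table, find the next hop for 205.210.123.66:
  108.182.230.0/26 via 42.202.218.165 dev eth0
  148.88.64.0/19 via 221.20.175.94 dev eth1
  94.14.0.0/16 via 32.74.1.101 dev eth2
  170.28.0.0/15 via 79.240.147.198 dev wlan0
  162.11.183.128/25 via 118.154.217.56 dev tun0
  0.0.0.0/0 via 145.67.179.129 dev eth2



Longest prefix match for 205.210.123.66:
  /26 108.182.230.0: no
  /19 148.88.64.0: no
  /16 94.14.0.0: no
  /15 170.28.0.0: no
  /25 162.11.183.128: no
  /0 0.0.0.0: MATCH
Selected: next-hop 145.67.179.129 via eth2 (matched /0)


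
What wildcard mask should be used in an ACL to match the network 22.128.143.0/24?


Subnet mask: 255.255.255.0
Wildcard = 255.255.255.255 - subnet mask
255 - 255 = 0
255 - 255 = 0
255 - 255 = 0
255 - 0 = 255
Wildcard: 0.0.0.255


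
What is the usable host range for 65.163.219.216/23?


Network: 65.163.218.0
Broadcast: 65.163.219.255
First usable = network + 1
Last usable = broadcast - 1
Range: 65.163.218.1 to 65.163.219.254


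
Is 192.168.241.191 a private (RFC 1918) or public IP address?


RFC 1918 private ranges:
  10.0.0.0/8 (10.0.0.0 - 10.255.255.255)
  172.16.0.0/12 (172.16.0.0 - 172.31.255.255)
  192.168.0.0/16 (192.168.0.0 - 192.168.255.255)
Private (in 192.168.0.0/16)


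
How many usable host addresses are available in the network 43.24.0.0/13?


Host bits = 32 - 13 = 19
Total addresses = 2^19 = 524288
Usable = total - 2 (network and broadcast)
Usable hosts: 524286


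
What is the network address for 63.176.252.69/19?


IP:   00111111.10110000.11111100.01000101
Mask: 11111111.11111111.11100000.00000000
AND operation:
Net:  00111111.10110000.11100000.00000000
Network: 63.176.224.0/19


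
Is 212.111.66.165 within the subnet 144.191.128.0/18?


Subnet network: 144.191.128.0
Test IP AND mask: 212.111.64.0
No, 212.111.66.165 is not in 144.191.128.0/18


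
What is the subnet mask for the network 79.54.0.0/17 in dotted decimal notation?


/17 means 17 network bits, 15 host bits
Binary: 11111111111111111000000000000000
Mask: 255.255.128.0


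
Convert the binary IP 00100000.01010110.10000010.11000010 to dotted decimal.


00100000 = 32
01010110 = 86
10000010 = 130
11000010 = 194
IP: 32.86.130.194


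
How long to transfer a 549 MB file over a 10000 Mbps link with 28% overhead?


Effective throughput = 10000 * (1 - 28/100) = 7200 Mbps
File size in Mb = 549 * 8 = 4392 Mb
Time = 4392 / 7200
Time = 0.61 seconds


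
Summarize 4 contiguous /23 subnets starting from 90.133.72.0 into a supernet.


Original prefix: /23
Number of subnets: 4 = 2^2
New prefix = 23 - 2 = 21
Supernet: 90.133.72.0/21


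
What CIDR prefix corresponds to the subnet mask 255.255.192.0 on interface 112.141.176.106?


Binary: 11111111.11111111.11000000.00000000
Count leading 1s
Prefix: /18


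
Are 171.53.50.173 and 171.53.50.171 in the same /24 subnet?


Mask: 255.255.255.0
171.53.50.173 AND mask = 171.53.50.0
171.53.50.171 AND mask = 171.53.50.0
Yes, same subnet (171.53.50.0)


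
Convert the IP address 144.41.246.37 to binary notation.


144 = 10010000
41 = 00101001
246 = 11110110
37 = 00100101
Binary: 10010000.00101001.11110110.00100101


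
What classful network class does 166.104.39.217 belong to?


First octet: 166
Binary: 10100110
10xxxxxx -> Class B (128-191)
Class B, default mask 255.255.0.0 (/16)


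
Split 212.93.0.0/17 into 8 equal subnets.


New prefix = 17 + 3 = 20
Each subnet has 4096 addresses
  212.93.0.0/20
  212.93.16.0/20
  212.93.32.0/20
  212.93.48.0/20
  212.93.64.0/20
  212.93.80.0/20
  212.93.96.0/20
  212.93.112.0/20
Subnets: 212.93.0.0/20, 212.93.16.0/20, 212.93.32.0/20, 212.93.48.0/20, 212.93.64.0/20, 212.93.80.0/20, 212.93.96.0/20, 212.93.112.0/20


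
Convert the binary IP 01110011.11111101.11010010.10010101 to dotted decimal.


01110011 = 115
11111101 = 253
11010010 = 210
10010101 = 149
IP: 115.253.210.149


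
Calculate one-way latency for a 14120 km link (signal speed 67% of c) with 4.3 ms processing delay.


Speed = 0.67 * 3e5 km/s = 201000 km/s
Propagation delay = 14120 / 201000 = 0.0702 s = 70.2488 ms
Processing delay = 4.3 ms
Total one-way latency = 74.5488 ms


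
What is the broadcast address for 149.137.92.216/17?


Network: 149.137.0.0/17
Host bits = 15
Set all host bits to 1:
Broadcast: 149.137.127.255


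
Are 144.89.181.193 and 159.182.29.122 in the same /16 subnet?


Mask: 255.255.0.0
144.89.181.193 AND mask = 144.89.0.0
159.182.29.122 AND mask = 159.182.0.0
No, different subnets (144.89.0.0 vs 159.182.0.0)


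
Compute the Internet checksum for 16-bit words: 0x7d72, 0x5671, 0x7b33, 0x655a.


Sum all words (with carry folding):
+ 0x7d72 = 0x7d72
+ 0x5671 = 0xd3e3
+ 0x7b33 = 0x4f17
+ 0x655a = 0xb471
One's complement: ~0xb471
Checksum = 0x4b8e


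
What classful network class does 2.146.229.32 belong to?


First octet: 2
Binary: 00000010
0xxxxxxx -> Class A (1-126)
Class A, default mask 255.0.0.0 (/8)


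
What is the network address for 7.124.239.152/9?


IP:   00000111.01111100.11101111.10011000
Mask: 11111111.10000000.00000000.00000000
AND operation:
Net:  00000111.00000000.00000000.00000000
Network: 7.0.0.0/9


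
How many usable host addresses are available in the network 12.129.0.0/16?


Host bits = 32 - 16 = 16
Total addresses = 2^16 = 65536
Usable = total - 2 (network and broadcast)
Usable hosts: 65534


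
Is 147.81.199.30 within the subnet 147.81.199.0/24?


Subnet network: 147.81.199.0
Test IP AND mask: 147.81.199.0
Yes, 147.81.199.30 is in 147.81.199.0/24


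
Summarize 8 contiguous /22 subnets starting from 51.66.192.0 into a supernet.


Original prefix: /22
Number of subnets: 8 = 2^3
New prefix = 22 - 3 = 19
Supernet: 51.66.192.0/19


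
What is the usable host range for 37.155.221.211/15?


Network: 37.154.0.0
Broadcast: 37.155.255.255
First usable = network + 1
Last usable = broadcast - 1
Range: 37.154.0.1 to 37.155.255.254


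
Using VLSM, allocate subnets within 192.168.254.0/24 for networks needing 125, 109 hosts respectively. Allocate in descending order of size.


125 hosts -> /25 (126 usable): 192.168.254.0/25
109 hosts -> /25 (126 usable): 192.168.254.128/25
Allocation: 192.168.254.0/25 (125 hosts, 126 usable); 192.168.254.128/25 (109 hosts, 126 usable)


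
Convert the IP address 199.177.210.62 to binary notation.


199 = 11000111
177 = 10110001
210 = 11010010
62 = 00111110
Binary: 11000111.10110001.11010010.00111110


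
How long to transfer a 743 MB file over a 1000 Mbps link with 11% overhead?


Effective throughput = 1000 * (1 - 11/100) = 890 Mbps
File size in Mb = 743 * 8 = 5944 Mb
Time = 5944 / 890
Time = 6.6787 seconds


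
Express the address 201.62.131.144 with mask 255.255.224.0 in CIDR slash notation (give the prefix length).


Binary: 11111111.11111111.11100000.00000000
Count leading 1s
Prefix: /19


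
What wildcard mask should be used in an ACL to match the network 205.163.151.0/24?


Subnet mask: 255.255.255.0
Wildcard = 255.255.255.255 - subnet mask
255 - 255 = 0
255 - 255 = 0
255 - 255 = 0
255 - 0 = 255
Wildcard: 0.0.0.255


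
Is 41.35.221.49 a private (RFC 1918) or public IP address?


RFC 1918 private ranges:
  10.0.0.0/8 (10.0.0.0 - 10.255.255.255)
  172.16.0.0/12 (172.16.0.0 - 172.31.255.255)
  192.168.0.0/16 (192.168.0.0 - 192.168.255.255)
Public (not in any RFC 1918 range)


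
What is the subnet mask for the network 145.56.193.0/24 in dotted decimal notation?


/24 means 24 network bits, 8 host bits
Binary: 11111111111111111111111100000000
Mask: 255.255.255.0


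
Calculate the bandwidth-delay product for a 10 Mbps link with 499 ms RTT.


BDP = bandwidth * RTT
= 10 Mbps * 499 ms
= 10 * 1e6 * 499 / 1000 bits
= 4990000 bits
= 623750 bytes
= 609.1309 KB
BDP = 4990000 bits (623750 bytes)


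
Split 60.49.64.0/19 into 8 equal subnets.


New prefix = 19 + 3 = 22
Each subnet has 1024 addresses
  60.49.64.0/22
  60.49.68.0/22
  60.49.72.0/22
  60.49.76.0/22
  60.49.80.0/22
  60.49.84.0/22
  60.49.88.0/22
  60.49.92.0/22
Subnets: 60.49.64.0/22, 60.49.68.0/22, 60.49.72.0/22, 60.49.76.0/22, 60.49.80.0/22, 60.49.84.0/22, 60.49.88.0/22, 60.49.92.0/22


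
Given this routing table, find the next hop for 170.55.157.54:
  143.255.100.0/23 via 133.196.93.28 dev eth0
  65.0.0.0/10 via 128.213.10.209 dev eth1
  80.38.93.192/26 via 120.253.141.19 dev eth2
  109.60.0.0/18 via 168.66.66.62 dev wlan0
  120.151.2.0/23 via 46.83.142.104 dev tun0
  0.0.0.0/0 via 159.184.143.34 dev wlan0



Longest prefix match for 170.55.157.54:
  /23 143.255.100.0: no
  /10 65.0.0.0: no
  /26 80.38.93.192: no
  /18 109.60.0.0: no
  /23 120.151.2.0: no
  /0 0.0.0.0: MATCH
Selected: next-hop 159.184.143.34 via wlan0 (matched /0)


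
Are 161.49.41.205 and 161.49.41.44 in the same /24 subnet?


Mask: 255.255.255.0
161.49.41.205 AND mask = 161.49.41.0
161.49.41.44 AND mask = 161.49.41.0
Yes, same subnet (161.49.41.0)


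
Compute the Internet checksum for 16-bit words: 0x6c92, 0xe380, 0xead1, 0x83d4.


Sum all words (with carry folding):
+ 0x6c92 = 0x6c92
+ 0xe380 = 0x5013
+ 0xead1 = 0x3ae5
+ 0x83d4 = 0xbeb9
One's complement: ~0xbeb9
Checksum = 0x4146


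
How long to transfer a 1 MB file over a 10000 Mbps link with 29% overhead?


Effective throughput = 10000 * (1 - 29/100) = 7100 Mbps
File size in Mb = 1 * 8 = 8 Mb
Time = 8 / 7100
Time = 0.0011 seconds


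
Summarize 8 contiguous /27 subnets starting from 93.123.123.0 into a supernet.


Original prefix: /27
Number of subnets: 8 = 2^3
New prefix = 27 - 3 = 24
Supernet: 93.123.123.0/24


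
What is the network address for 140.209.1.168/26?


IP:   10001100.11010001.00000001.10101000
Mask: 11111111.11111111.11111111.11000000
AND operation:
Net:  10001100.11010001.00000001.10000000
Network: 140.209.1.128/26


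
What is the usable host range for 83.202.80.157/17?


Network: 83.202.0.0
Broadcast: 83.202.127.255
First usable = network + 1
Last usable = broadcast - 1
Range: 83.202.0.1 to 83.202.127.254


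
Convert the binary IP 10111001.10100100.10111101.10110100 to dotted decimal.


10111001 = 185
10100100 = 164
10111101 = 189
10110100 = 180
IP: 185.164.189.180


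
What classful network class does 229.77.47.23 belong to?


First octet: 229
Binary: 11100101
1110xxxx -> Class D (224-239)
Class D (multicast), default mask N/A


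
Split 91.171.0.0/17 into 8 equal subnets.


New prefix = 17 + 3 = 20
Each subnet has 4096 addresses
  91.171.0.0/20
  91.171.16.0/20
  91.171.32.0/20
  91.171.48.0/20
  91.171.64.0/20
  91.171.80.0/20
  91.171.96.0/20
  91.171.112.0/20
Subnets: 91.171.0.0/20, 91.171.16.0/20, 91.171.32.0/20, 91.171.48.0/20, 91.171.64.0/20, 91.171.80.0/20, 91.171.96.0/20, 91.171.112.0/20


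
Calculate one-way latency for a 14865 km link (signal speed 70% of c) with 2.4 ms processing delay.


Speed = 0.7 * 3e5 km/s = 210000 km/s
Propagation delay = 14865 / 210000 = 0.0708 s = 70.7857 ms
Processing delay = 2.4 ms
Total one-way latency = 73.1857 ms


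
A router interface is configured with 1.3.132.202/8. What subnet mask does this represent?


/8 means 8 network bits, 24 host bits
Binary: 11111111000000000000000000000000
Mask: 255.0.0.0


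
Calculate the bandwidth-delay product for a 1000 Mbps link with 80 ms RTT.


BDP = bandwidth * RTT
= 1000 Mbps * 80 ms
= 1000 * 1e6 * 80 / 1000 bits
= 80000000 bits
= 10000000 bytes
= 9765.625 KB
BDP = 80000000 bits (10000000 bytes)


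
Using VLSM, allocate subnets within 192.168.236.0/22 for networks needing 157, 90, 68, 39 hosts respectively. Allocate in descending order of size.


157 hosts -> /24 (254 usable): 192.168.236.0/24
90 hosts -> /25 (126 usable): 192.168.237.0/25
68 hosts -> /25 (126 usable): 192.168.237.128/25
39 hosts -> /26 (62 usable): 192.168.238.0/26
Allocation: 192.168.236.0/24 (157 hosts, 254 usable); 192.168.237.0/25 (90 hosts, 126 usable); 192.168.237.128/25 (68 hosts, 126 usable); 192.168.238.0/26 (39 hosts, 62 usable)


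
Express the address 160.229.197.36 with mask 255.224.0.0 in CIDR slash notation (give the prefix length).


Binary: 11111111.11100000.00000000.00000000
Count leading 1s
Prefix: /11


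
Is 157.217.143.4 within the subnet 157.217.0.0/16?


Subnet network: 157.217.0.0
Test IP AND mask: 157.217.0.0
Yes, 157.217.143.4 is in 157.217.0.0/16


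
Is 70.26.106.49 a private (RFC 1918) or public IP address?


RFC 1918 private ranges:
  10.0.0.0/8 (10.0.0.0 - 10.255.255.255)
  172.16.0.0/12 (172.16.0.0 - 172.31.255.255)
  192.168.0.0/16 (192.168.0.0 - 192.168.255.255)
Public (not in any RFC 1918 range)


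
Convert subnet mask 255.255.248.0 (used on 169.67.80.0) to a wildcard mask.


Subnet mask: 255.255.248.0
Wildcard = 255.255.255.255 - subnet mask
255 - 255 = 0
255 - 255 = 0
255 - 248 = 7
255 - 0 = 255
Wildcard: 0.0.7.255


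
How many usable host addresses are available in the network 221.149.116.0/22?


Host bits = 32 - 22 = 10
Total addresses = 2^10 = 1024
Usable = total - 2 (network and broadcast)
Usable hosts: 1022


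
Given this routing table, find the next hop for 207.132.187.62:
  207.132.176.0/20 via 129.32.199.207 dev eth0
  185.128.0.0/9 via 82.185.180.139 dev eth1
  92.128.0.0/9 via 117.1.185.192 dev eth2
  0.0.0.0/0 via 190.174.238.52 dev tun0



Longest prefix match for 207.132.187.62:
  /20 207.132.176.0: MATCH
  /9 185.128.0.0: no
  /9 92.128.0.0: no
  /0 0.0.0.0: MATCH
Selected: next-hop 129.32.199.207 via eth0 (matched /20)


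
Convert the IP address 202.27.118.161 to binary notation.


202 = 11001010
27 = 00011011
118 = 01110110
161 = 10100001
Binary: 11001010.00011011.01110110.10100001


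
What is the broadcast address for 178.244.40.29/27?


Network: 178.244.40.0/27
Host bits = 5
Set all host bits to 1:
Broadcast: 178.244.40.31


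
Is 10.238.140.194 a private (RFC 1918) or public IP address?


RFC 1918 private ranges:
  10.0.0.0/8 (10.0.0.0 - 10.255.255.255)
  172.16.0.0/12 (172.16.0.0 - 172.31.255.255)
  192.168.0.0/16 (192.168.0.0 - 192.168.255.255)
Private (in 10.0.0.0/8)


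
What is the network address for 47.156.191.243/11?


IP:   00101111.10011100.10111111.11110011
Mask: 11111111.11100000.00000000.00000000
AND operation:
Net:  00101111.10000000.00000000.00000000
Network: 47.128.0.0/11


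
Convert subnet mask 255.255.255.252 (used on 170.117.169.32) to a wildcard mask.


Subnet mask: 255.255.255.252
Wildcard = 255.255.255.255 - subnet mask
255 - 255 = 0
255 - 255 = 0
255 - 255 = 0
255 - 252 = 3
Wildcard: 0.0.0.3


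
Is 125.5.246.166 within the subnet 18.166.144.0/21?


Subnet network: 18.166.144.0
Test IP AND mask: 125.5.240.0
No, 125.5.246.166 is not in 18.166.144.0/21


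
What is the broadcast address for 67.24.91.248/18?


Network: 67.24.64.0/18
Host bits = 14
Set all host bits to 1:
Broadcast: 67.24.127.255


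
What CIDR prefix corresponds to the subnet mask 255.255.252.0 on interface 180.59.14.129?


Binary: 11111111.11111111.11111100.00000000
Count leading 1s
Prefix: /22


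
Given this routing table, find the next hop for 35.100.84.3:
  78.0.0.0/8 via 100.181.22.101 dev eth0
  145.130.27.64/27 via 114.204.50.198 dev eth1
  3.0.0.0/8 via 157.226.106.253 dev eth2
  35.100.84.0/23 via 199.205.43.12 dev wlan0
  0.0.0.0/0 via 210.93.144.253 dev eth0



Longest prefix match for 35.100.84.3:
  /8 78.0.0.0: no
  /27 145.130.27.64: no
  /8 3.0.0.0: no
  /23 35.100.84.0: MATCH
  /0 0.0.0.0: MATCH
Selected: next-hop 199.205.43.12 via wlan0 (matched /23)


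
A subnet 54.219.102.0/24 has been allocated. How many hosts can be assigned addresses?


Host bits = 32 - 24 = 8
Total addresses = 2^8 = 256
Usable = total - 2 (network and broadcast)
Usable hosts: 254


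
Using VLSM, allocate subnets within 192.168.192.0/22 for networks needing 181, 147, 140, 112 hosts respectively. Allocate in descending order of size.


181 hosts -> /24 (254 usable): 192.168.192.0/24
147 hosts -> /24 (254 usable): 192.168.193.0/24
140 hosts -> /24 (254 usable): 192.168.194.0/24
112 hosts -> /25 (126 usable): 192.168.195.0/25
Allocation: 192.168.192.0/24 (181 hosts, 254 usable); 192.168.193.0/24 (147 hosts, 254 usable); 192.168.194.0/24 (140 hosts, 254 usable); 192.168.195.0/25 (112 hosts, 126 usable)


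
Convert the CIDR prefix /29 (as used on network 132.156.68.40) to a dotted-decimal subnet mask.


/29 means 29 network bits, 3 host bits
Binary: 11111111111111111111111111111000
Mask: 255.255.255.248


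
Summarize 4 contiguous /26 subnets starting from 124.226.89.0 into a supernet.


Original prefix: /26
Number of subnets: 4 = 2^2
New prefix = 26 - 2 = 24
Supernet: 124.226.89.0/24


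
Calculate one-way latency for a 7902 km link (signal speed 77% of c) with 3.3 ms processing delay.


Speed = 0.77 * 3e5 km/s = 231000 km/s
Propagation delay = 7902 / 231000 = 0.0342 s = 34.2078 ms
Processing delay = 3.3 ms
Total one-way latency = 37.5078 ms


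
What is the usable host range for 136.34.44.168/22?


Network: 136.34.44.0
Broadcast: 136.34.47.255
First usable = network + 1
Last usable = broadcast - 1
Range: 136.34.44.1 to 136.34.47.254


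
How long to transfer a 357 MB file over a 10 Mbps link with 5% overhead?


Effective throughput = 10 * (1 - 5/100) = 9.5 Mbps
File size in Mb = 357 * 8 = 2856 Mb
Time = 2856 / 9.5
Time = 300.6316 seconds


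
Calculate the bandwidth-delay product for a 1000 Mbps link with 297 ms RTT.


BDP = bandwidth * RTT
= 1000 Mbps * 297 ms
= 1000 * 1e6 * 297 / 1000 bits
= 297000000 bits
= 37125000 bytes
= 36254.8828 KB
BDP = 297000000 bits (37125000 bytes)


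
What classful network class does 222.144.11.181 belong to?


First octet: 222
Binary: 11011110
110xxxxx -> Class C (192-223)
Class C, default mask 255.255.255.0 (/24)


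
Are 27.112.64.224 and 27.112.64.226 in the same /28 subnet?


Mask: 255.255.255.240
27.112.64.224 AND mask = 27.112.64.224
27.112.64.226 AND mask = 27.112.64.224
Yes, same subnet (27.112.64.224)


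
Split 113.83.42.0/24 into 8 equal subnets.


New prefix = 24 + 3 = 27
Each subnet has 32 addresses
  113.83.42.0/27
  113.83.42.32/27
  113.83.42.64/27
  113.83.42.96/27
  113.83.42.128/27
  113.83.42.160/27
  113.83.42.192/27
  113.83.42.224/27
Subnets: 113.83.42.0/27, 113.83.42.32/27, 113.83.42.64/27, 113.83.42.96/27, 113.83.42.128/27, 113.83.42.160/27, 113.83.42.192/27, 113.83.42.224/27


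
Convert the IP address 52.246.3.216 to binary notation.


52 = 00110100
246 = 11110110
3 = 00000011
216 = 11011000
Binary: 00110100.11110110.00000011.11011000


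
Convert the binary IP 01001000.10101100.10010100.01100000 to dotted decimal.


01001000 = 72
10101100 = 172
10010100 = 148
01100000 = 96
IP: 72.172.148.96


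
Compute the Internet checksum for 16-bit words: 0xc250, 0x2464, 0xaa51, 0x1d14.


Sum all words (with carry folding):
+ 0xc250 = 0xc250
+ 0x2464 = 0xe6b4
+ 0xaa51 = 0x9106
+ 0x1d14 = 0xae1a
One's complement: ~0xae1a
Checksum = 0x51e5


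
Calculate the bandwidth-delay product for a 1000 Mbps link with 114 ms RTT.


BDP = bandwidth * RTT
= 1000 Mbps * 114 ms
= 1000 * 1e6 * 114 / 1000 bits
= 114000000 bits
= 14250000 bytes
= 13916.0156 KB
BDP = 114000000 bits (14250000 bytes)


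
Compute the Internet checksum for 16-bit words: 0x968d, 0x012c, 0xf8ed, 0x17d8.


Sum all words (with carry folding):
+ 0x968d = 0x968d
+ 0x012c = 0x97b9
+ 0xf8ed = 0x90a7
+ 0x17d8 = 0xa87f
One's complement: ~0xa87f
Checksum = 0x5780


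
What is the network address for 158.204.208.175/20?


IP:   10011110.11001100.11010000.10101111
Mask: 11111111.11111111.11110000.00000000
AND operation:
Net:  10011110.11001100.11010000.00000000
Network: 158.204.208.0/20


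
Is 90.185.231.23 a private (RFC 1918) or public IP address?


RFC 1918 private ranges:
  10.0.0.0/8 (10.0.0.0 - 10.255.255.255)
  172.16.0.0/12 (172.16.0.0 - 172.31.255.255)
  192.168.0.0/16 (192.168.0.0 - 192.168.255.255)
Public (not in any RFC 1918 range)


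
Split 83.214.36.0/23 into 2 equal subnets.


New prefix = 23 + 1 = 24
Each subnet has 256 addresses
  83.214.36.0/24
  83.214.37.0/24
Subnets: 83.214.36.0/24, 83.214.37.0/24


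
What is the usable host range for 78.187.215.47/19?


Network: 78.187.192.0
Broadcast: 78.187.223.255
First usable = network + 1
Last usable = broadcast - 1
Range: 78.187.192.1 to 78.187.223.254


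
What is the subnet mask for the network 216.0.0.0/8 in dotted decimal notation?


/8 means 8 network bits, 24 host bits
Binary: 11111111000000000000000000000000
Mask: 255.0.0.0


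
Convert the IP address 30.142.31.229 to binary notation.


30 = 00011110
142 = 10001110
31 = 00011111
229 = 11100101
Binary: 00011110.10001110.00011111.11100101


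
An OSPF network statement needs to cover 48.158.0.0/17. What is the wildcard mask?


Subnet mask: 255.255.128.0
Wildcard = 255.255.255.255 - subnet mask
255 - 255 = 0
255 - 255 = 0
255 - 128 = 127
255 - 0 = 255
Wildcard: 0.0.127.255


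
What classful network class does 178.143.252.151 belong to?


First octet: 178
Binary: 10110010
10xxxxxx -> Class B (128-191)
Class B, default mask 255.255.0.0 (/16)


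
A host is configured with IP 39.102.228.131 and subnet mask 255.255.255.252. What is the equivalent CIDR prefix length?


Binary: 11111111.11111111.11111111.11111100
Count leading 1s
Prefix: /30


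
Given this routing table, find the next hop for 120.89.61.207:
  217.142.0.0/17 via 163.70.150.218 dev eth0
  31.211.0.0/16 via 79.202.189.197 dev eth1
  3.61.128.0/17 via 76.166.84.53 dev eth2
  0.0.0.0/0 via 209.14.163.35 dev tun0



Longest prefix match for 120.89.61.207:
  /17 217.142.0.0: no
  /16 31.211.0.0: no
  /17 3.61.128.0: no
  /0 0.0.0.0: MATCH
Selected: next-hop 209.14.163.35 via tun0 (matched /0)


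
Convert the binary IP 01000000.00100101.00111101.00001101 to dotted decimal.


01000000 = 64
00100101 = 37
00111101 = 61
00001101 = 13
IP: 64.37.61.13


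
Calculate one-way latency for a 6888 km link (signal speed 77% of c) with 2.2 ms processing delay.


Speed = 0.77 * 3e5 km/s = 231000 km/s
Propagation delay = 6888 / 231000 = 0.0298 s = 29.8182 ms
Processing delay = 2.2 ms
Total one-way latency = 32.0182 ms


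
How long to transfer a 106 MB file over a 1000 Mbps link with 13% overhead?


Effective throughput = 1000 * (1 - 13/100) = 870 Mbps
File size in Mb = 106 * 8 = 848 Mb
Time = 848 / 870
Time = 0.9747 seconds


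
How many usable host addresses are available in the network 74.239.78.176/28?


Host bits = 32 - 28 = 4
Total addresses = 2^4 = 16
Usable = total - 2 (network and broadcast)
Usable hosts: 14


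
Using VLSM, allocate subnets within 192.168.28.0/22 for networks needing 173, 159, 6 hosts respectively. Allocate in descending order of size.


173 hosts -> /24 (254 usable): 192.168.28.0/24
159 hosts -> /24 (254 usable): 192.168.29.0/24
6 hosts -> /29 (6 usable): 192.168.30.0/29
Allocation: 192.168.28.0/24 (173 hosts, 254 usable); 192.168.29.0/24 (159 hosts, 254 usable); 192.168.30.0/29 (6 hosts, 6 usable)


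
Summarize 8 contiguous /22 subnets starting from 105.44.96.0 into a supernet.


Original prefix: /22
Number of subnets: 8 = 2^3
New prefix = 22 - 3 = 19
Supernet: 105.44.96.0/19


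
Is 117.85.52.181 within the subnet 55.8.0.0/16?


Subnet network: 55.8.0.0
Test IP AND mask: 117.85.0.0
No, 117.85.52.181 is not in 55.8.0.0/16


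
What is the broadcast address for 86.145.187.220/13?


Network: 86.144.0.0/13
Host bits = 19
Set all host bits to 1:
Broadcast: 86.151.255.255


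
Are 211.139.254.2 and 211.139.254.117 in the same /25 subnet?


Mask: 255.255.255.128
211.139.254.2 AND mask = 211.139.254.0
211.139.254.117 AND mask = 211.139.254.0
Yes, same subnet (211.139.254.0)


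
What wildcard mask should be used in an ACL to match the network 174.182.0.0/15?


Subnet mask: 255.254.0.0
Wildcard = 255.255.255.255 - subnet mask
255 - 255 = 0
255 - 254 = 1
255 - 0 = 255
255 - 0 = 255
Wildcard: 0.1.255.255


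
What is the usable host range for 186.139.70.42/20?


Network: 186.139.64.0
Broadcast: 186.139.79.255
First usable = network + 1
Last usable = broadcast - 1
Range: 186.139.64.1 to 186.139.79.254


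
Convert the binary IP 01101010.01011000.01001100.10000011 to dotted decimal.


01101010 = 106
01011000 = 88
01001100 = 76
10000011 = 131
IP: 106.88.76.131


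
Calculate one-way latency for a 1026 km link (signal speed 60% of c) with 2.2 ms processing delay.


Speed = 0.6 * 3e5 km/s = 180000 km/s
Propagation delay = 1026 / 180000 = 0.0057 s = 5.7 ms
Processing delay = 2.2 ms
Total one-way latency = 7.9 ms


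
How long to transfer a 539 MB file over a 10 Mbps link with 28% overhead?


Effective throughput = 10 * (1 - 28/100) = 7.2 Mbps
File size in Mb = 539 * 8 = 4312 Mb
Time = 4312 / 7.2
Time = 598.8889 seconds


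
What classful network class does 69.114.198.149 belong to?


First octet: 69
Binary: 01000101
0xxxxxxx -> Class A (1-126)
Class A, default mask 255.0.0.0 (/8)


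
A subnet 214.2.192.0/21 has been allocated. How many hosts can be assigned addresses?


Host bits = 32 - 21 = 11
Total addresses = 2^11 = 2048
Usable = total - 2 (network and broadcast)
Usable hosts: 2046


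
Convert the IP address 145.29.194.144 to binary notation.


145 = 10010001
29 = 00011101
194 = 11000010
144 = 10010000
Binary: 10010001.00011101.11000010.10010000


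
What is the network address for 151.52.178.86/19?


IP:   10010111.00110100.10110010.01010110
Mask: 11111111.11111111.11100000.00000000
AND operation:
Net:  10010111.00110100.10100000.00000000
Network: 151.52.160.0/19


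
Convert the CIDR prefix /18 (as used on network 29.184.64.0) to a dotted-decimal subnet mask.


/18 means 18 network bits, 14 host bits
Binary: 11111111111111111100000000000000
Mask: 255.255.192.0


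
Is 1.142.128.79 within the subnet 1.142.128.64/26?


Subnet network: 1.142.128.64
Test IP AND mask: 1.142.128.64
Yes, 1.142.128.79 is in 1.142.128.64/26


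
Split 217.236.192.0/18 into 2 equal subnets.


New prefix = 18 + 1 = 19
Each subnet has 8192 addresses
  217.236.192.0/19
  217.236.224.0/19
Subnets: 217.236.192.0/19, 217.236.224.0/19


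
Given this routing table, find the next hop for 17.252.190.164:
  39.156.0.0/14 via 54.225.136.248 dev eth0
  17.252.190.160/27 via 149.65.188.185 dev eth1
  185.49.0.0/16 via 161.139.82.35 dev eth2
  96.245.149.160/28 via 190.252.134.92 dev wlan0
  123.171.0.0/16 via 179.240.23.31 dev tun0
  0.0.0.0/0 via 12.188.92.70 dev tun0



Longest prefix match for 17.252.190.164:
  /14 39.156.0.0: no
  /27 17.252.190.160: MATCH
  /16 185.49.0.0: no
  /28 96.245.149.160: no
  /16 123.171.0.0: no
  /0 0.0.0.0: MATCH
Selected: next-hop 149.65.188.185 via eth1 (matched /27)
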